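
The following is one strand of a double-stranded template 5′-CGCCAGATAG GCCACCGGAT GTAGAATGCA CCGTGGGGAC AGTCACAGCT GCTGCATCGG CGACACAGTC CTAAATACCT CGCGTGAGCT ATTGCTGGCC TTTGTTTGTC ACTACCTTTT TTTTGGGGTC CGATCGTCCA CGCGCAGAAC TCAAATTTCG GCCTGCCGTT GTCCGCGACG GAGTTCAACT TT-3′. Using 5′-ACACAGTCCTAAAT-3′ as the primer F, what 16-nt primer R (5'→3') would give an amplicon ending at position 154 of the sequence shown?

5'-TTGAGTTCTGCGCGTG-3'

The forward primer binds at positions 63–76; the product's 3' end on the top strand is position 154.
The reverse primer anneals to the top strand over positions 139–154, i.e. to CACGCGCAGAACTCAA.
Its sequence written 5'→3' is the reverse complement: TTGAGTTCTGCGCGTG.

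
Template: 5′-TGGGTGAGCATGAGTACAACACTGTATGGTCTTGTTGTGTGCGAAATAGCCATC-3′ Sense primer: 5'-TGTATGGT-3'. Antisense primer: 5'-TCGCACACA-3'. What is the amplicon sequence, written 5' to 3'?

Forward primer TGTATGGT is found on the top strand at positions 23–30.
Reverse complement of the reverse primer: TGTGTGCGA. This occurs on the top strand at positions 36–44.
The product is the template from position 23 through 44 (22 bp).

5'-TGTATGGTCTTGTTGTGTGCGA-3'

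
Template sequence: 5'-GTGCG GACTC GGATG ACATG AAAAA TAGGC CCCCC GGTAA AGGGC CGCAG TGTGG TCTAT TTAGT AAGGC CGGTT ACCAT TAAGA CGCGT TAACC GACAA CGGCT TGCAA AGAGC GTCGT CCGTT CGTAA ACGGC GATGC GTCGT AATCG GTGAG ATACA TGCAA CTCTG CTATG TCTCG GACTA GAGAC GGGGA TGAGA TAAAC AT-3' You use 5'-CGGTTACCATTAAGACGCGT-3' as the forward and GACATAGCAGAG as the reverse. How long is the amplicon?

Forward primer CGGTTACCATTAAGACGCGT is found on the top strand at positions 71–90.
The reverse primer's reverse complement is CTCTGCTATGTC, which matches the template at positions 166–177.
Product length = (reverse-primer end) − (forward-primer start) + 1 = 177 − 71 + 1 = 107 bp.

107 bp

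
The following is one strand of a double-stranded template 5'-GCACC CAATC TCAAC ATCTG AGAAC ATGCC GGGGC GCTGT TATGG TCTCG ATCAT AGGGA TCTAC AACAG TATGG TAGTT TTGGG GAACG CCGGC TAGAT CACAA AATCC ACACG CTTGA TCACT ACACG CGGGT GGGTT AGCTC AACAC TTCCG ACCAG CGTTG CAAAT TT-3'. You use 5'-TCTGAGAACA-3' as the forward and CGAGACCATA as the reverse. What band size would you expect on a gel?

The forward primer matches the template at positions 17–26.
The reverse primer's reverse complement is TATGGTCTCG, which matches the template at positions 41–50.
Product length = (reverse-primer end) − (forward-primer start) + 1 = 50 − 17 + 1 = 34 bp.

34 bp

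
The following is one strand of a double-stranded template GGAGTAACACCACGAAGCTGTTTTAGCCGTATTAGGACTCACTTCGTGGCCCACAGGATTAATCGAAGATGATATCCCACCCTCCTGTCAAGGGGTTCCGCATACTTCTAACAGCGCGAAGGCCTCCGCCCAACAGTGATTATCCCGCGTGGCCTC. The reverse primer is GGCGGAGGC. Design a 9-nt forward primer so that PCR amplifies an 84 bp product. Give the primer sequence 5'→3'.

The reverse primer's reverse complement GCCTCCGCC matches the template at positions 122–130, so the product ends at position 130.
An 84 bp product then starts at position 130 − 84 + 1 = 47.
The forward primer is identical to the top strand there: TGGCCCACA.

5'-TGGCCCACA-3'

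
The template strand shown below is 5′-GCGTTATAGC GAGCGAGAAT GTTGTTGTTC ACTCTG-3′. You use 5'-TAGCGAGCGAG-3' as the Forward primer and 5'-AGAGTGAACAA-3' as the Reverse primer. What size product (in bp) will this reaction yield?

29 bp

Scanning the template, TAGCGAGCGAG occurs at positions 7–17; this primer anneals to the bottom strand there with its 3' end pointing downstream.
Taking the reverse complement of AGAGTGAACAA gives TTGTTCACTCT, found at positions 25–35 on the template; the primer anneals here to the top strand with its 3' end pointing upstream.
Amplicon spans positions 7–35: 29 bp.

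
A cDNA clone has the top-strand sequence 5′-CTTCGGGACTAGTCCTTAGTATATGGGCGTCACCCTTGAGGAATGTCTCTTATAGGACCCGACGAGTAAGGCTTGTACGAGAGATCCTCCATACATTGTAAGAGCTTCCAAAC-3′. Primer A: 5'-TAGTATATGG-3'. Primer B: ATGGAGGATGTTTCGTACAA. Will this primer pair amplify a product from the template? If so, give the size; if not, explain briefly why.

No product — primer B has no binding site in the template.

Primer B (ATGGAGGATGTTTCGTACAA) does not match the top strand, and its reverse complement TTGTACGAAACATCCTCCAT does not match either.
With no annealing site for primer B, no amplification occurs.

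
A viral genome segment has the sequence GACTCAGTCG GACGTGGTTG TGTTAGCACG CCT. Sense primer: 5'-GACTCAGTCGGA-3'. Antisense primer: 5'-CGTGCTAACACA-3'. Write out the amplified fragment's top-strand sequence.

5'-GACTCAGTCGGACGTGGTTGTGTTAGCACG-3'

Forward primer GACTCAGTCGGA is found on the top strand at positions 1–12.
Reverse complement of the reverse primer: TGTGTTAGCACG. This occurs on the top strand at positions 19–30.
The product is the template from position 1 through 30 (30 bp).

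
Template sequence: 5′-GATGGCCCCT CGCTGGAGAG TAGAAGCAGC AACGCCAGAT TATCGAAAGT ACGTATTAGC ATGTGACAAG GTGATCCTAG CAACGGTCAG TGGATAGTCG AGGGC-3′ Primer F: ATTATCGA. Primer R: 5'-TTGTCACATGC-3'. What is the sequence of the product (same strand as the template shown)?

5'-ATTATCGAAAGTACGTATTAGCATGTGACAA-3'

Forward primer ATTATCGA is found on the top strand at positions 39–46.
Taking the reverse complement of TTGTCACATGC gives GCATGTGACAA, found at positions 59–69 on the template; the primer anneals here to the top strand with its 3' end pointing upstream.
The product is the template from position 39 through 69 (31 bp).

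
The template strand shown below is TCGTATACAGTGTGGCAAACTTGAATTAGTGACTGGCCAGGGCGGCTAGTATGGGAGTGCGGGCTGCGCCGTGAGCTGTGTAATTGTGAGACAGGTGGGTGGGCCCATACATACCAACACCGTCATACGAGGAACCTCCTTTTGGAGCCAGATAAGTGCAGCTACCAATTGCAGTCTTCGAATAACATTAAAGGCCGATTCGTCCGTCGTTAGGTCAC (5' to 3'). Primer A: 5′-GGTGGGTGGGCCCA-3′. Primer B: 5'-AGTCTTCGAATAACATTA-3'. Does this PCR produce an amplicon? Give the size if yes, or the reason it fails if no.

Primer A (GGTGGGTGGGCCCA) matches the top strand at positions 94–107 (3' end points downstream).
Primer B (AGTCTTCGAATAACATTA) also matches the top strand directly, at positions 173–190 — its reverse complement TAATGTTATTCGAAGACT is not present.
Both primers anneal to the bottom strand with 3' ends pointing the same way, so neither can prime synthesis back toward the other.

No product — both primers anneal to the same strand and extend in the same direction.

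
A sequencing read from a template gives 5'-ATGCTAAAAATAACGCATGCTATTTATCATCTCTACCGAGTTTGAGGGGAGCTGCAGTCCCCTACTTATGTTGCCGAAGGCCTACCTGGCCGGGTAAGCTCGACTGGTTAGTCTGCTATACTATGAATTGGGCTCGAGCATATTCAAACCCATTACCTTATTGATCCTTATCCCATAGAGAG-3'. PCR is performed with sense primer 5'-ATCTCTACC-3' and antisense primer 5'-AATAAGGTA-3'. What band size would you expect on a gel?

Scanning the template, ATCTCTACC occurs at positions 29–37; this primer anneals to the bottom strand there with its 3' end pointing downstream.
Taking the reverse complement of AATAAGGTA gives TACCTTATT, found at positions 154–162 on the template; the primer anneals here to the top strand with its 3' end pointing upstream.
Product length = (reverse-primer end) − (forward-primer start) + 1 = 162 − 29 + 1 = 134 bp.

134 bp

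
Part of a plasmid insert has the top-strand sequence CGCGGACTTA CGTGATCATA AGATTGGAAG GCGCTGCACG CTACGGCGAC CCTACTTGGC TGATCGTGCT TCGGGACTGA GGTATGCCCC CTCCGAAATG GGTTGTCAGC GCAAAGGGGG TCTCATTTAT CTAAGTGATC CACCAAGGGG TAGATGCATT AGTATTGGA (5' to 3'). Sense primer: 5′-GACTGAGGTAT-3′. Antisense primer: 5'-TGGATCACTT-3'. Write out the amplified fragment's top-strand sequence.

Forward primer GACTGAGGTAT is found on the top strand at positions 75–85.
The reverse primer's reverse complement is AAGTGATCCA, which matches the template at positions 133–142.
The product is the template from position 75 through 142 (68 bp).

5'-GACTGAGGTATGCCCCCTCCGAAATGGGTTGTCAGCGCAAAGGGGGTCTCATTTATCTAAGTGATCCA-3'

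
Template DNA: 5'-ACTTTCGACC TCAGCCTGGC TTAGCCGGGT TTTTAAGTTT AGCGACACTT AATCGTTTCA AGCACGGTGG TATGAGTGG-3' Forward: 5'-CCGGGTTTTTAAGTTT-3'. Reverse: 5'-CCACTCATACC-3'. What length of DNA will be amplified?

Scanning the template, CCGGGTTTTTAAGTTT occurs at positions 25–40; this primer anneals to the bottom strand there with its 3' end pointing downstream.
The reverse primer's reverse complement is GGTATGAGTGG, which matches the template at positions 69–79.
The product runs from position 25 to position 79, so its length is 79 − 25 + 1 = 55 bp.

55 bp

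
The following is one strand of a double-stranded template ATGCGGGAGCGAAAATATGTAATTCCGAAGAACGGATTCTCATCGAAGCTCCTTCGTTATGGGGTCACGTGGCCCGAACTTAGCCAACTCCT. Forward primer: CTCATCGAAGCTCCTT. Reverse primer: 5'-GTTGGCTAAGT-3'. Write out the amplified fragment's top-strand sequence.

Forward primer CTCATCGAAGCTCCTT is found on the top strand at positions 39–54.
Taking the reverse complement of GTTGGCTAAGT gives ACTTAGCCAAC, found at positions 78–88 on the template; the primer anneals here to the top strand with its 3' end pointing upstream.
The product is the template from position 39 through 88 (50 bp).

5'-CTCATCGAAGCTCCTTCGTTATGGGGTCACGTGGCCCGAACTTAGCCAAC-3'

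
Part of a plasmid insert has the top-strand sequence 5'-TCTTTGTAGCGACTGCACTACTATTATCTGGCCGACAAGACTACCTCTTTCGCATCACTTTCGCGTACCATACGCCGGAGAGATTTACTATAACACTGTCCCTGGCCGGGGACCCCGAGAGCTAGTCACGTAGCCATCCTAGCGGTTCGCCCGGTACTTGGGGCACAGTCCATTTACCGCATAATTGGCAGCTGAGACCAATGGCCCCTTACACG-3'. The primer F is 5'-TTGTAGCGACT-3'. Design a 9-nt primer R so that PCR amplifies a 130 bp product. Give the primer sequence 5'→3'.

The forward primer binds at positions 4–14, so a 130 bp product ends at position 4 + 130 − 1 = 133.
The reverse primer anneals to the top strand over positions 125–133, i.e. to GTCACGTAG.
Its sequence written 5'→3' is the reverse complement: CTACGTGAC.

5'-CTACGTGAC-3'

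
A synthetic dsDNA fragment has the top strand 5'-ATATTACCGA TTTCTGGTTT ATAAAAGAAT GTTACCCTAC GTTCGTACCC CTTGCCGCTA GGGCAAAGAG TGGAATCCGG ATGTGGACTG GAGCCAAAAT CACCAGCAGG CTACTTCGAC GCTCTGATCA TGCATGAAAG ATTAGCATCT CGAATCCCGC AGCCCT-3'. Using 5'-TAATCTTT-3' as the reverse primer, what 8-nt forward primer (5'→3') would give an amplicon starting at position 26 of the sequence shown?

The reverse primer's reverse complement AAAGATTA matches the template at positions 137–144; the product starts at position 26.
The forward primer is identical to the top strand over positions 26–33: AGAATGTT.

5'-AGAATGTT-3'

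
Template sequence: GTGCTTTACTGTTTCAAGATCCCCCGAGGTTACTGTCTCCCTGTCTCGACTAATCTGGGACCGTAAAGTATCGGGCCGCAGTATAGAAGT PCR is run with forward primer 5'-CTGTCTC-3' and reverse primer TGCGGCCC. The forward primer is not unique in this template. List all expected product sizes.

The forward primer CTGTCTC matches the top strand at positions 33–39, 41–47.
The reverse primer's reverse complement is GGGCCGCA, matching at positions 73–80.
Each forward site pairs with the reverse site to give a product ending at position 80: sizes 48, 40 bp.

48 bp, 40 bp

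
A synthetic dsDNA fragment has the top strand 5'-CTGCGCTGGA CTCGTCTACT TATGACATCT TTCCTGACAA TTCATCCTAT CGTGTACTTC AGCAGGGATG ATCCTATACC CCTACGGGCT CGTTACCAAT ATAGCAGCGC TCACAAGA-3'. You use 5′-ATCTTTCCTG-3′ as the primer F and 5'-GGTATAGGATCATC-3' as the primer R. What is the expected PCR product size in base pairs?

Forward primer ATCTTTCCTG is found on the top strand at positions 27–36.
Reverse complement of the reverse primer: GATGATCCTATACC. This occurs on the top strand at positions 67–80.
Amplicon spans positions 27–80: 54 bp.

54 bp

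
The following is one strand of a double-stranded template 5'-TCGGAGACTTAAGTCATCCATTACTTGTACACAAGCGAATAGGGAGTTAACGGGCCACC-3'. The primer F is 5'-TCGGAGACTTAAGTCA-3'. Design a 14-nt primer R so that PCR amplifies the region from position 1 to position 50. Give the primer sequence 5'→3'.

5'-TTAACTCCCTATTC-3'

The product's 3' end on the top strand is position 50.
The reverse primer anneals to the top strand over positions 37–50, i.e. to GAATAGGGAGTTAA.
Its sequence written 5'→3' is the reverse complement: TTAACTCCCTATTC.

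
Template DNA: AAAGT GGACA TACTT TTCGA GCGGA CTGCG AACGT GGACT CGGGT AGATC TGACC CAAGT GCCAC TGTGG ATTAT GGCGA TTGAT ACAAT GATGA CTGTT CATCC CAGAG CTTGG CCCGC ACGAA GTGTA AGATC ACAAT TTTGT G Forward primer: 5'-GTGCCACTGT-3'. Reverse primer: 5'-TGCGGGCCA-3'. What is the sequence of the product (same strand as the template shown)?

5'-GTGCCACTGTGGATTATGGCGATTGATACAATGATGACTGTTCATCCCAGAGCTTGGCCCGCA-3'

The forward primer matches the template at positions 59–68.
Reverse complement of the reverse primer: TGGCCCGCA. This occurs on the top strand at positions 113–121.
The product is the template from position 59 through 121 (63 bp).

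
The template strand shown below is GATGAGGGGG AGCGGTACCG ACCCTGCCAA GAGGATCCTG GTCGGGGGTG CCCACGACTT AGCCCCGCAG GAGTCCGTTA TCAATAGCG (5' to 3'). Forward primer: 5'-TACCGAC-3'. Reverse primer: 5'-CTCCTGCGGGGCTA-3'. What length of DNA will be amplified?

The forward primer matches the template at positions 16–22.
Reverse complement of the reverse primer: TAGCCCCGCAGGAG. This occurs on the top strand at positions 60–73.
The product runs from position 16 to position 73, so its length is 73 − 16 + 1 = 58 bp.

58 bp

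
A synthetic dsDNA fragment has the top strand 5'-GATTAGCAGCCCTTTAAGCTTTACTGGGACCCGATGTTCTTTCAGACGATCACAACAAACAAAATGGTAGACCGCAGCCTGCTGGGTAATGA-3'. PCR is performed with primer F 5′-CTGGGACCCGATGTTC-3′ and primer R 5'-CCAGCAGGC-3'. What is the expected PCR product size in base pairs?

62 bp

Scanning the template, CTGGGACCCGATGTTC occurs at positions 24–39; this primer anneals to the bottom strand there with its 3' end pointing downstream.
Taking the reverse complement of CCAGCAGGC gives GCCTGCTGG, found at positions 77–85 on the template; the primer anneals here to the top strand with its 3' end pointing upstream.
Amplicon spans positions 24–85: 62 bp.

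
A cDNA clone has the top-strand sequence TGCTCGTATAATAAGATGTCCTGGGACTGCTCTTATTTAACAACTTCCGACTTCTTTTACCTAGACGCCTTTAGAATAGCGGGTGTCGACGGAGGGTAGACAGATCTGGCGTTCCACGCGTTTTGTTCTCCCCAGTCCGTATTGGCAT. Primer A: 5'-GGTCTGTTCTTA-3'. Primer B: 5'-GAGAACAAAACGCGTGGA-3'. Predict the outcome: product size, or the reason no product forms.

No product — primer A has no binding site in the template.

Primer A (GGTCTGTTCTTA) does not match the top strand, and its reverse complement TAAGAACAGACC does not match either.
With no annealing site for primer A, no amplification occurs.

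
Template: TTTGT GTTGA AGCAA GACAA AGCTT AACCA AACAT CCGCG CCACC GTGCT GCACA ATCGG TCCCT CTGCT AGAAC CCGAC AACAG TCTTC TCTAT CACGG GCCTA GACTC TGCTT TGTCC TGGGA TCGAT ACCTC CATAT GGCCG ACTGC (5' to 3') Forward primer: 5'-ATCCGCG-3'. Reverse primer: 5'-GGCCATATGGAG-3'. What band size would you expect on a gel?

Scanning the template, ATCCGCG occurs at positions 34–40; this primer anneals to the bottom strand there with its 3' end pointing downstream.
Reverse complement of the reverse primer: CTCCATATGGCC. This occurs on the top strand at positions 133–144.
The product runs from position 34 to position 144, so its length is 144 − 34 + 1 = 111 bp.

111 bp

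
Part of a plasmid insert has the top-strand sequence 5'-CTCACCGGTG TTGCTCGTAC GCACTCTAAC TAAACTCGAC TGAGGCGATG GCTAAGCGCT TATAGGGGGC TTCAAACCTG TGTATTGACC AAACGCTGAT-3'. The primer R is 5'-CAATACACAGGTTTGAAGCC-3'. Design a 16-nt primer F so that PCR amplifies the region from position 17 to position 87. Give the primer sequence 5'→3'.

The reverse primer's reverse complement GGCTTCAAACCTGTGTATTG matches the template at positions 68–87; the product starts at position 17.
The forward primer is identical to the top strand over positions 17–32: GTACGCACTCTAACTA.

5'-GTACGCACTCTAACTA-3'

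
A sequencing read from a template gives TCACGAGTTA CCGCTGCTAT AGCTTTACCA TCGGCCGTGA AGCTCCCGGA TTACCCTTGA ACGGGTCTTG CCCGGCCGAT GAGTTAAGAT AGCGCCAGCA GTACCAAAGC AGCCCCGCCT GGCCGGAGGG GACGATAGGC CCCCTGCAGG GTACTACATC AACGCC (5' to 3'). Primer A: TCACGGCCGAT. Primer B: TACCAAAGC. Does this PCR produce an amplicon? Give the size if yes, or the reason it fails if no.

Primer A (TCACGGCCGAT) has reverse complement ATCGGCCGTGA, which matches the top strand at positions 30–40; primer A anneals to the top strand there with its 3' end pointing upstream toward position 30.
Primer B (TACCAAAGC) matches the top strand directly at positions 102–110; it anneals to the bottom strand with its 3' end pointing downstream toward position 110.
The 3' ends diverge (primer A extends toward position 1, primer B toward position 166), so the primers never converge on a shared product.

No product — the primers' 3' ends point away from each other.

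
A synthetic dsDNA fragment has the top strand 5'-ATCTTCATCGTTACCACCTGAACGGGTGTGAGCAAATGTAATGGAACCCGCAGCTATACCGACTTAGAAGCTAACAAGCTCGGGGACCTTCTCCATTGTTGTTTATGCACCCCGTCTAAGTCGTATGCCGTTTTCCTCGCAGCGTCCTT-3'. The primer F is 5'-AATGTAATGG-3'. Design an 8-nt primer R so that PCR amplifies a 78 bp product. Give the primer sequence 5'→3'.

5'-GGGTGCAT-3'

The forward primer binds at positions 35–44, so a 78 bp product ends at position 35 + 78 − 1 = 112.
The reverse primer anneals to the top strand over positions 105–112, i.e. to ATGCACCC.
Its sequence written 5'→3' is the reverse complement: GGGTGCAT.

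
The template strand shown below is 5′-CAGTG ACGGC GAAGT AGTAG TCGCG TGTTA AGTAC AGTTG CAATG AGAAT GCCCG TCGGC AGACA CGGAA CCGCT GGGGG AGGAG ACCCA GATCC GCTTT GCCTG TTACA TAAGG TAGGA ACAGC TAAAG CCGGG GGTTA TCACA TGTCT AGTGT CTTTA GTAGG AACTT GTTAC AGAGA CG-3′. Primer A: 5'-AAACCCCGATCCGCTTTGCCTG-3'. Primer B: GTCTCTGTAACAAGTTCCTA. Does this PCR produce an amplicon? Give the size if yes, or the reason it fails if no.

No product — primer A has no binding site in the template.

Primer A (AAACCCCGATCCGCTTTGCCTG) does not match the top strand, and its reverse complement CAGGCAAAGCGGATCGGGGTTT does not match either.
With no annealing site for primer A, no amplification occurs.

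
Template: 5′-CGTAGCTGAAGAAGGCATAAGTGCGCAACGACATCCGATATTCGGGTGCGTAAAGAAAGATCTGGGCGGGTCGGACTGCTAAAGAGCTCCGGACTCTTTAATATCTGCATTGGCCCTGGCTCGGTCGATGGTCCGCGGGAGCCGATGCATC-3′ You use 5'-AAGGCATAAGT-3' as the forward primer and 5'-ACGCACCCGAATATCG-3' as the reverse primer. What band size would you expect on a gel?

40 bp

Scanning the template, AAGGCATAAGT occurs at positions 12–22; this primer anneals to the bottom strand there with its 3' end pointing downstream.
The reverse primer's reverse complement is CGATATTCGGGTGCGT, which matches the template at positions 36–51.
The product runs from position 12 to position 51, so its length is 51 − 12 + 1 = 40 bp.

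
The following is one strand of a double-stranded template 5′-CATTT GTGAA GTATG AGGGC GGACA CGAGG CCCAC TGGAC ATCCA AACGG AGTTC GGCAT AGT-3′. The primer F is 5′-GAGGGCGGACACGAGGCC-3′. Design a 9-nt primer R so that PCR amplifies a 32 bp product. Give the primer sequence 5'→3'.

The forward primer binds at positions 15–32, so a 32 bp product ends at position 15 + 32 − 1 = 46.
The reverse primer anneals to the top strand over positions 38–46, i.e. to GACATCCAA.
Its sequence written 5'→3' is the reverse complement: TTGGATGTC.

5'-TTGGATGTC-3'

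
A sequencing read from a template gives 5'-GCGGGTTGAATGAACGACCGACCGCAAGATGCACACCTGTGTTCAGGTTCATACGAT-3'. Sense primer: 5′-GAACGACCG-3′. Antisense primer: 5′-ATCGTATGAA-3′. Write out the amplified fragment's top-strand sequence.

Scanning the template, GAACGACCG occurs at positions 12–20; this primer anneals to the bottom strand there with its 3' end pointing downstream.
Taking the reverse complement of ATCGTATGAA gives TTCATACGAT, found at positions 48–57 on the template; the primer anneals here to the top strand with its 3' end pointing upstream.
The product is the template from position 12 through 57 (46 bp).

5'-GAACGACCGACCGCAAGATGCACACCTGTGTTCAGGTTCATACGAT-3'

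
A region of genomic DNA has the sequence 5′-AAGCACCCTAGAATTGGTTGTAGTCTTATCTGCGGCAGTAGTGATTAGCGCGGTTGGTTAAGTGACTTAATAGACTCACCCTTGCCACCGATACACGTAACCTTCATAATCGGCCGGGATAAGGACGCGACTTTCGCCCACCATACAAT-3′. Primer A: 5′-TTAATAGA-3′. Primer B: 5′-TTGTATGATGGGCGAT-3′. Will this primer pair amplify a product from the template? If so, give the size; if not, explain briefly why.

Primer B (TTGTATGATGGGCGAT) does not match the top strand, and its reverse complement ATCGCCCATCATACAA does not match either.
With no annealing site for primer B, no amplification occurs.

No product — primer B has no binding site in the template.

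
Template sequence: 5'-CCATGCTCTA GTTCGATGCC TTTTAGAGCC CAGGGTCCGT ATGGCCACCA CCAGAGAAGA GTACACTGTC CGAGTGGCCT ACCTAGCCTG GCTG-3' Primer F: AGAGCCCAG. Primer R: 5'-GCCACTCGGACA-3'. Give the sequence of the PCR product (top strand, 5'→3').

5'-AGAGCCCAGGGTCCGTATGGCCACCACCAGAGAAGAGTACACTGTCCGAGTGGC-3'

The forward primer matches the template at positions 25–33.
The reverse primer's reverse complement is TGTCCGAGTGGC, which matches the template at positions 67–78.
The product is the template from position 25 through 78 (54 bp).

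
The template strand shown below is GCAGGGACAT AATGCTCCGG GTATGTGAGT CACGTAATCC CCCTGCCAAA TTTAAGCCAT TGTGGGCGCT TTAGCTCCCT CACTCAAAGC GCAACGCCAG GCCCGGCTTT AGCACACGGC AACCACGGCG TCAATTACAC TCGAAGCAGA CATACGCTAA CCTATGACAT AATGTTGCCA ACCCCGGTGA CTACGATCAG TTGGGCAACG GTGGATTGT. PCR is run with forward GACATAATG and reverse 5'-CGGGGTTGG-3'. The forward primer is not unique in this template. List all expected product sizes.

The forward primer GACATAATG matches the top strand at positions 6–14, 166–174.
The reverse primer's reverse complement is CCAACCCCG, matching at positions 178–186.
Each forward site pairs with the reverse site to give a product ending at position 186: sizes 181, 21 bp.

181 bp, 21 bp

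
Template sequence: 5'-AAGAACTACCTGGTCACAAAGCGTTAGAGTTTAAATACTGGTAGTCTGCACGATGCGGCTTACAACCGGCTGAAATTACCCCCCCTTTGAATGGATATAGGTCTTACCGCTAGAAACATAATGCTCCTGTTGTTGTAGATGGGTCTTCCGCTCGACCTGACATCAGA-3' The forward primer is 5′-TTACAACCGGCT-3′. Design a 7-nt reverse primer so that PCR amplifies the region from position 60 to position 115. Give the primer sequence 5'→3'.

5'-TTCTAGC-3'

The product's 3' end on the top strand is position 115.
The reverse primer anneals to the top strand over positions 109–115, i.e. to GCTAGAA.
Its sequence written 5'→3' is the reverse complement: TTCTAGC.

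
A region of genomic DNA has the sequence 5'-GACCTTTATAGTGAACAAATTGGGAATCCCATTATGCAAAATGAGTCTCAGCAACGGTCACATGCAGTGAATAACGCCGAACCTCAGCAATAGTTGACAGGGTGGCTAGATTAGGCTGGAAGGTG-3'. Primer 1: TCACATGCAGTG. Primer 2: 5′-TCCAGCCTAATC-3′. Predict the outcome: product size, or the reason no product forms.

Yes — a 63 bp product.

Primer 1 (TCACATGCAGTG) matches the top strand at positions 58–69; it acts as a forward primer.
Primer 2's reverse complement is GATTAGGCTGGA, matching the top strand at positions 109–120; it acts as a reverse primer.
The 3' ends face each other across positions 58–120, giving a 63 bp product.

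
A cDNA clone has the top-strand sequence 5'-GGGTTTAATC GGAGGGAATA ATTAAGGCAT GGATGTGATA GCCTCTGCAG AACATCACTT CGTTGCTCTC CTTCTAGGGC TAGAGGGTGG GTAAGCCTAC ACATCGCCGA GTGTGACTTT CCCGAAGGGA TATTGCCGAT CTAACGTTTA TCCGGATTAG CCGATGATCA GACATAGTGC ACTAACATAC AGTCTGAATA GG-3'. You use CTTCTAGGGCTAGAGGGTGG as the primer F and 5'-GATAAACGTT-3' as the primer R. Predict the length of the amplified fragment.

82 bp

The forward primer matches the template at positions 71–90.
Reverse complement of the reverse primer: AACGTTTATC. This occurs on the top strand at positions 143–152.
Amplicon spans positions 71–152: 82 bp.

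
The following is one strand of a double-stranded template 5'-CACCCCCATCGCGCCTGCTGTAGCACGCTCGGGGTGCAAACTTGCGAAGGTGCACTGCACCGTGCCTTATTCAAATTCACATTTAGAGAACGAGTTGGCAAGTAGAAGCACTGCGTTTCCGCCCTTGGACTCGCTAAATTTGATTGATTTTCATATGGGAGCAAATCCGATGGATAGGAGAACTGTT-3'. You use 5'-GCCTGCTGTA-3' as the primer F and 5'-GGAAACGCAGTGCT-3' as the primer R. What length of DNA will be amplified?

108 bp

The forward primer matches the template at positions 13–22.
Reverse complement of the reverse primer: AGCACTGCGTTTCC. This occurs on the top strand at positions 107–120.
Amplicon spans positions 13–120: 108 bp.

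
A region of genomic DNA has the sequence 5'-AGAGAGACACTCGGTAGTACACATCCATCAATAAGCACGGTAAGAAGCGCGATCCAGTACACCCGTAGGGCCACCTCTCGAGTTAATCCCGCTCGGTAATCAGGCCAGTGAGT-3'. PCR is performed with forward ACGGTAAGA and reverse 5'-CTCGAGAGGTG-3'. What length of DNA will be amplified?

46 bp

Forward primer ACGGTAAGA is found on the top strand at positions 37–45.
The reverse primer's reverse complement is CACCTCTCGAG, which matches the template at positions 72–82.
The product runs from position 37 to position 82, so its length is 82 − 37 + 1 = 46 bp.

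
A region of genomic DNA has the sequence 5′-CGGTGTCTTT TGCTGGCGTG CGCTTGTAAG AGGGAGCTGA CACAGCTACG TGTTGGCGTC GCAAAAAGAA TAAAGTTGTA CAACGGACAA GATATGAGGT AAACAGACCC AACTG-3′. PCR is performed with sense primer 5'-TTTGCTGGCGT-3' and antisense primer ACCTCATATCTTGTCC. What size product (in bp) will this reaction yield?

Forward primer TTTGCTGGCGT is found on the top strand at positions 9–19.
Reverse complement of the reverse primer: GGACAAGATATGAGGT. This occurs on the top strand at positions 85–100.
The product runs from position 9 to position 100, so its length is 100 − 9 + 1 = 92 bp.

92 bp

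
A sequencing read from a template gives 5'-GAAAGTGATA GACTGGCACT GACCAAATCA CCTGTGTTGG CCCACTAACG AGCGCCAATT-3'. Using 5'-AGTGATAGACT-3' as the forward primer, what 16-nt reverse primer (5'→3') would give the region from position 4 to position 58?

5'-TTGGCGCTCGTTAGTG-3'

The product's 3' end on the top strand is position 58.
The reverse primer anneals to the top strand over positions 43–58, i.e. to CACTAACGAGCGCCAA.
Its sequence written 5'→3' is the reverse complement: TTGGCGCTCGTTAGTG.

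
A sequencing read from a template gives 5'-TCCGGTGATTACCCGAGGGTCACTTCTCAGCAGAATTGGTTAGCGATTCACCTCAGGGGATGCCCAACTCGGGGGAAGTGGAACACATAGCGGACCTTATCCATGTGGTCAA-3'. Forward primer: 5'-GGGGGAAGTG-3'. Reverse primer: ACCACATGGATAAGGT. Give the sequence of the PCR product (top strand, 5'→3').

5'-GGGGGAAGTGGAACACATAGCGGACCTTATCCATGTGGT-3'

The forward primer matches the template at positions 71–80.
Reverse complement of the reverse primer: ACCTTATCCATGTGGT. This occurs on the top strand at positions 94–109.
The product is the template from position 71 through 109 (39 bp).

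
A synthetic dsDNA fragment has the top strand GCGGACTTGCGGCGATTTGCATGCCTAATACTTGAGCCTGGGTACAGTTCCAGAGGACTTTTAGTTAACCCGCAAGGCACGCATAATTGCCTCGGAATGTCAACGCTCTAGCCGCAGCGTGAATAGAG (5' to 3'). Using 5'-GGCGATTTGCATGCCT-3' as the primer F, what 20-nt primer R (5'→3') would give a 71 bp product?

5'-CGTGCCTTGCGGGTTAACTA-3'

The forward primer binds at positions 11–26, so a 71 bp product ends at position 11 + 71 − 1 = 81.
The reverse primer anneals to the top strand over positions 62–81, i.e. to TAGTTAACCCGCAAGGCACG.
Its sequence written 5'→3' is the reverse complement: CGTGCCTTGCGGGTTAACTA.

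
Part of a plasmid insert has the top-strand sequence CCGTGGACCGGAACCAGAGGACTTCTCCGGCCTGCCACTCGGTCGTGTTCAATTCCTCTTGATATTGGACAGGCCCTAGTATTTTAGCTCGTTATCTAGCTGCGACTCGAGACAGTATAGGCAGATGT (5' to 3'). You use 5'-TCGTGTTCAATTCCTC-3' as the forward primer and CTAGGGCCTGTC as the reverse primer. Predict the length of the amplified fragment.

37 bp

Scanning the template, TCGTGTTCAATTCCTC occurs at positions 43–58; this primer anneals to the bottom strand there with its 3' end pointing downstream.
Taking the reverse complement of CTAGGGCCTGTC gives GACAGGCCCTAG, found at positions 68–79 on the template; the primer anneals here to the top strand with its 3' end pointing upstream.
The product runs from position 43 to position 79, so its length is 79 − 43 + 1 = 37 bp.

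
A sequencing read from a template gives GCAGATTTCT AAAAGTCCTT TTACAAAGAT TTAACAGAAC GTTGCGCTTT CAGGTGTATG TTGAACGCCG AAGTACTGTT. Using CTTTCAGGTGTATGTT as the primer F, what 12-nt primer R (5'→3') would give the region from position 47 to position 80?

The product's 3' end on the top strand is position 80.
The reverse primer anneals to the top strand over positions 69–80, i.e. to CGAAGTACTGTT.
Its sequence written 5'→3' is the reverse complement: AACAGTACTTCG.

5'-AACAGTACTTCG-3'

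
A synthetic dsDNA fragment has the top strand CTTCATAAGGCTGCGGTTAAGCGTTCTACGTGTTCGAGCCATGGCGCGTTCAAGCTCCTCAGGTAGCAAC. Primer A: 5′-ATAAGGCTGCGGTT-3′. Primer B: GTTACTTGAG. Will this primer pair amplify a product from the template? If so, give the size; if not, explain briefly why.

No product — primer B has no binding site in the template.

Primer B (GTTACTTGAG) does not match the top strand, and its reverse complement CTCAAGTAAC does not match either.
With no annealing site for primer B, no amplification occurs.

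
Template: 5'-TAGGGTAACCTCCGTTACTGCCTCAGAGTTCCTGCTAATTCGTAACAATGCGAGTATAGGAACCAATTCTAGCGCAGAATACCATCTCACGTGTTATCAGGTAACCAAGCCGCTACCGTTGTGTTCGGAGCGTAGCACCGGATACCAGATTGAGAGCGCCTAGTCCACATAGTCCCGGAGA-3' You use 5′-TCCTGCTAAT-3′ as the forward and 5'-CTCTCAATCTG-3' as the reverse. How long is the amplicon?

127 bp

The forward primer matches the template at positions 30–39.
Reverse complement of the reverse primer: CAGATTGAGAG. This occurs on the top strand at positions 146–156.
Product length = (reverse-primer end) − (forward-primer start) + 1 = 156 − 30 + 1 = 127 bp.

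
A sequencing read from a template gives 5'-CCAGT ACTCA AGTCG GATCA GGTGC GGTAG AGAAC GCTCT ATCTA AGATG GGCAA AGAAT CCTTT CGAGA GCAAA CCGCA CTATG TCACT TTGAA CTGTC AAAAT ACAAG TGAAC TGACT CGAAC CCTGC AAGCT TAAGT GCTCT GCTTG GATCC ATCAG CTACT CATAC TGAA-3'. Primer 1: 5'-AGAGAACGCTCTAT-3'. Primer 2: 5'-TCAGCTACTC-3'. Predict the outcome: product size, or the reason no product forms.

No product — both primers anneal to the same strand and extend in the same direction.

Primer 1 (AGAGAACGCTCTAT) matches the top strand at positions 29–42 (3' end points downstream).
Primer 2 (TCAGCTACTC) also matches the top strand directly, at positions 157–166 — its reverse complement GAGTAGCTGA is not present.
Both primers anneal to the bottom strand with 3' ends pointing the same way, so neither can prime synthesis back toward the other.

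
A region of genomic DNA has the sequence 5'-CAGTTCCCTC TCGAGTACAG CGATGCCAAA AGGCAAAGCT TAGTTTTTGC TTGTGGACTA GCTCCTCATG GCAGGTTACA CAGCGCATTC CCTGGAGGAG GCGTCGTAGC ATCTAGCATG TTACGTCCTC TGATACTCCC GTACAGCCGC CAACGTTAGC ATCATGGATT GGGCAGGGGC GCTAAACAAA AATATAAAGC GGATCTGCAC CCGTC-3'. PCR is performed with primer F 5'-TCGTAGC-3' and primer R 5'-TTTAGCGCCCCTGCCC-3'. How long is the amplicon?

83 bp

Forward primer TCGTAGC is found on the top strand at positions 104–110.
Taking the reverse complement of TTTAGCGCCCCTGCCC gives GGGCAGGGGCGCTAAA, found at positions 171–186 on the template; the primer anneals here to the top strand with its 3' end pointing upstream.
The product runs from position 104 to position 186, so its length is 186 − 104 + 1 = 83 bp.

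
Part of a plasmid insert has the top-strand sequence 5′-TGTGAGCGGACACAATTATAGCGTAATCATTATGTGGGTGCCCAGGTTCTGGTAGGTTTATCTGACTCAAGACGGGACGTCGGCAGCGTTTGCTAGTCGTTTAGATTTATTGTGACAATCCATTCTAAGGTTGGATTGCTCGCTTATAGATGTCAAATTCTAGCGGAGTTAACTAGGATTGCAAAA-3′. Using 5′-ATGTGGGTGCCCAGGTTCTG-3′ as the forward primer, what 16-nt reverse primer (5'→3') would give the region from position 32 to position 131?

The product's 3' end on the top strand is position 131.
The reverse primer anneals to the top strand over positions 116–131, i.e. to CAATCCATTCTAAGGT.
Its sequence written 5'→3' is the reverse complement: ACCTTAGAATGGATTG.

5'-ACCTTAGAATGGATTG-3'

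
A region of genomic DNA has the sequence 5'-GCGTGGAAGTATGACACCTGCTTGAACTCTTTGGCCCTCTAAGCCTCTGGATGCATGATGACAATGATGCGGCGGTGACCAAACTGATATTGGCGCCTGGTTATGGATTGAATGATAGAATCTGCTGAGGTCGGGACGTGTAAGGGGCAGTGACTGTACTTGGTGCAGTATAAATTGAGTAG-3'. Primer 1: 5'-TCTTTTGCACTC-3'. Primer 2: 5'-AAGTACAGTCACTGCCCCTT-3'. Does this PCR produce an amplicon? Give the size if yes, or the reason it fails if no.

Primer 1 (TCTTTTGCACTC) does not match the top strand, and its reverse complement GAGTGCAAAAGA does not match either.
With no annealing site for primer 1, no amplification occurs.

No product — primer 1 has no binding site in the template.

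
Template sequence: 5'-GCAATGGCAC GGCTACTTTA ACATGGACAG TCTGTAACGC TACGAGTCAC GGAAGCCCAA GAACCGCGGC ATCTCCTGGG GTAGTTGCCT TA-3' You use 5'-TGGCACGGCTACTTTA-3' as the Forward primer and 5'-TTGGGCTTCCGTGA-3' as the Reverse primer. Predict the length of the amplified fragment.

56 bp

The forward primer matches the template at positions 5–20.
Reverse complement of the reverse primer: TCACGGAAGCCCAA. This occurs on the top strand at positions 47–60.
The product runs from position 5 to position 60, so its length is 60 − 5 + 1 = 56 bp.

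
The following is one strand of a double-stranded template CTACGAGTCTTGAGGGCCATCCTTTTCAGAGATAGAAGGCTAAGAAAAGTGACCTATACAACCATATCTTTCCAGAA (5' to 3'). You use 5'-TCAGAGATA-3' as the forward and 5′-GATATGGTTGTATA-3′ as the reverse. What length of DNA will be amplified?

Forward primer TCAGAGATA is found on the top strand at positions 26–34.
Taking the reverse complement of GATATGGTTGTATA gives TATACAACCATATC, found at positions 55–68 on the template; the primer anneals here to the top strand with its 3' end pointing upstream.
The product runs from position 26 to position 68, so its length is 68 − 26 + 1 = 43 bp.

43 bp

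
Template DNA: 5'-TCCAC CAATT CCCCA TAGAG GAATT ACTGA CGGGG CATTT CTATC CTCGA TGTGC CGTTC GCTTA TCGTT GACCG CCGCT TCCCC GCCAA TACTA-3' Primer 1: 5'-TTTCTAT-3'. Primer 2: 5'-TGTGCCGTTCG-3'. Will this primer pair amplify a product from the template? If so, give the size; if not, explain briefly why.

Primer 1 (TTTCTAT) matches the top strand at positions 38–44 (3' end points downstream).
Primer 2 (TGTGCCGTTCG) also matches the top strand directly, at positions 51–61 — its reverse complement CGAACGGCACA is not present.
Both primers anneal to the bottom strand with 3' ends pointing the same way, so neither can prime synthesis back toward the other.

No product — both primers anneal to the same strand and extend in the same direction.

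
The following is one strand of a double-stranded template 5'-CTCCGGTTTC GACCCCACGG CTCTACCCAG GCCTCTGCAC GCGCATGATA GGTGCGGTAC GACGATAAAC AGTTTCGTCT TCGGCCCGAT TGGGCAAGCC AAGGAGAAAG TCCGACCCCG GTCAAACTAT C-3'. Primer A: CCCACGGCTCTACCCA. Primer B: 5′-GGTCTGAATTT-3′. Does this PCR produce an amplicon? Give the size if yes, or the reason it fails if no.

No product — primer B has no binding site in the template.

Primer B (GGTCTGAATTT) does not match the top strand, and its reverse complement AAATTCAGACC does not match either.
With no annealing site for primer B, no amplification occurs.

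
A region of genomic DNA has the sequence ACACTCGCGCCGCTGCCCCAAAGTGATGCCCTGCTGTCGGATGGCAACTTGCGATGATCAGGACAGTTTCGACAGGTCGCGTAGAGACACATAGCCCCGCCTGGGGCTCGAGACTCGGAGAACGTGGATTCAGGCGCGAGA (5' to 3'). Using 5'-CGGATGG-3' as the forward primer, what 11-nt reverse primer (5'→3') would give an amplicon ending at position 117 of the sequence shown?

The forward primer binds at positions 38–44; the product's 3' end on the top strand is position 117.
The reverse primer anneals to the top strand over positions 107–117, i.e. to CTCGAGACTCG.
Its sequence written 5'→3' is the reverse complement: CGAGTCTCGAG.

5'-CGAGTCTCGAG-3'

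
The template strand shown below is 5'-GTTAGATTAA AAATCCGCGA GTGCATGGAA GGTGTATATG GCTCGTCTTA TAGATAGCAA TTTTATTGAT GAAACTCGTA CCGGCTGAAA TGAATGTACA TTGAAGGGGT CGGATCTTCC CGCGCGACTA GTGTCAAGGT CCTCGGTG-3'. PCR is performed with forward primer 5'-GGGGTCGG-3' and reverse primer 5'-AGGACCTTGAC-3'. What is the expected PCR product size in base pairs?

Scanning the template, GGGGTCGG occurs at positions 106–113; this primer anneals to the bottom strand there with its 3' end pointing downstream.
Taking the reverse complement of AGGACCTTGAC gives GTCAAGGTCCT, found at positions 133–143 on the template; the primer anneals here to the top strand with its 3' end pointing upstream.
Product length = (reverse-primer end) − (forward-primer start) + 1 = 143 − 106 + 1 = 38 bp.

38 bp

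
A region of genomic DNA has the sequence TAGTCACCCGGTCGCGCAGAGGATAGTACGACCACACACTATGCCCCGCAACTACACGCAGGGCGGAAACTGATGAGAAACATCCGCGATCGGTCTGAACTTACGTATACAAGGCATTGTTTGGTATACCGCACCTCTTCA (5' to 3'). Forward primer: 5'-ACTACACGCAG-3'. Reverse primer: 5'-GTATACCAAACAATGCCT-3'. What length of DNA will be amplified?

79 bp

Forward primer ACTACACGCAG is found on the top strand at positions 51–61.
The reverse primer's reverse complement is AGGCATTGTTTGGTATAC, which matches the template at positions 112–129.
Amplicon spans positions 51–129: 79 bp.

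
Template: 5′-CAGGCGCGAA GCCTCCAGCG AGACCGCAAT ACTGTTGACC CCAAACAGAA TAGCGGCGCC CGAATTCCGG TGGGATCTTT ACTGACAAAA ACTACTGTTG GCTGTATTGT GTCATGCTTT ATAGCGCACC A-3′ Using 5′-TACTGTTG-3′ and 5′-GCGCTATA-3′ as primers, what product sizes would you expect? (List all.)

The forward primer TACTGTTG matches the top strand at positions 30–37, 93–100.
The reverse primer's reverse complement is TATAGCGC, matching at positions 120–127.
Each forward site pairs with the reverse site to give a product ending at position 127: sizes 98, 35 bp.

98 bp, 35 bp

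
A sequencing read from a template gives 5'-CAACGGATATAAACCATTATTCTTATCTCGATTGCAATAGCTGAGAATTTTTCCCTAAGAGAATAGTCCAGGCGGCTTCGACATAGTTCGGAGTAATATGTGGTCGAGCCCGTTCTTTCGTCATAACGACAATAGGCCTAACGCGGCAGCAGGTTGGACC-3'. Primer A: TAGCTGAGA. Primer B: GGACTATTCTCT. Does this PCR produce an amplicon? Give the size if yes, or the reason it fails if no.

Yes — a 32 bp product.

Primer A (TAGCTGAGA) matches the top strand at positions 38–46; it acts as a forward primer.
Primer B's reverse complement is AGAGAATAGTCC, matching the top strand at positions 58–69; it acts as a reverse primer.
The 3' ends face each other across positions 38–69, giving a 32 bp product.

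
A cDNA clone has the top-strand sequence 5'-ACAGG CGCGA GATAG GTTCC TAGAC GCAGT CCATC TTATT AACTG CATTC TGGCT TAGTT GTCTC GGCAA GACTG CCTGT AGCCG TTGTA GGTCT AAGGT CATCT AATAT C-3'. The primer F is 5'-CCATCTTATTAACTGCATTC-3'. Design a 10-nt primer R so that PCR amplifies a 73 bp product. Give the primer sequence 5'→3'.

The forward primer binds at positions 31–50, so a 73 bp product ends at position 31 + 73 − 1 = 103.
The reverse primer anneals to the top strand over positions 94–103, i.e. to CTAAGGTCAT.
Its sequence written 5'→3' is the reverse complement: ATGACCTTAG.

5'-ATGACCTTAG-3'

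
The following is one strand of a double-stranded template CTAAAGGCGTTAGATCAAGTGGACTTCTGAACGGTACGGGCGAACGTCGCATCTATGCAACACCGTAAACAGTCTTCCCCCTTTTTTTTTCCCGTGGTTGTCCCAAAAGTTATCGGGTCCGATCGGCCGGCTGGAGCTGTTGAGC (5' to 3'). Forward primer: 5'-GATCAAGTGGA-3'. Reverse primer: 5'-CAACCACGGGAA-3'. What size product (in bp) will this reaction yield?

Scanning the template, GATCAAGTGGA occurs at positions 13–23; this primer anneals to the bottom strand there with its 3' end pointing downstream.
Taking the reverse complement of CAACCACGGGAA gives TTCCCGTGGTTG, found at positions 89–100 on the template; the primer anneals here to the top strand with its 3' end pointing upstream.
Product length = (reverse-primer end) − (forward-primer start) + 1 = 100 − 13 + 1 = 88 bp.

88 bp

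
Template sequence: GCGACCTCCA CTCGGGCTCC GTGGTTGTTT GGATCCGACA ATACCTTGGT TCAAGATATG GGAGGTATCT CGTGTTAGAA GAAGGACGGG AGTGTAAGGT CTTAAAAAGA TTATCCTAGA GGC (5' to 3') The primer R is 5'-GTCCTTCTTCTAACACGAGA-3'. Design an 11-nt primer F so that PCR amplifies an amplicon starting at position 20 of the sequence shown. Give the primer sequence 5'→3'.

The reverse primer's reverse complement TCTCGTGTTAGAAGAAGGAC matches the template at positions 68–87; the product starts at position 20.
The forward primer is identical to the top strand over positions 20–30: CGTGGTTGTTT.

5'-CGTGGTTGTTT-3'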